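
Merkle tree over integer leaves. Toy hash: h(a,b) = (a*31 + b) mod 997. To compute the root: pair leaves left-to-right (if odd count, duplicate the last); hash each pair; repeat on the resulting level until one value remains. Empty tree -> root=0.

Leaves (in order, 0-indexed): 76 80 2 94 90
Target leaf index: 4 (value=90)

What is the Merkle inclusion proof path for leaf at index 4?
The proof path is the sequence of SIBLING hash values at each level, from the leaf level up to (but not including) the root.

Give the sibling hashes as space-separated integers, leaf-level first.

L0 (leaves): [76, 80, 2, 94, 90], target index=4
L1: h(76,80)=(76*31+80)%997=442 [pair 0] h(2,94)=(2*31+94)%997=156 [pair 1] h(90,90)=(90*31+90)%997=886 [pair 2] -> [442, 156, 886]
  Sibling for proof at L0: 90
L2: h(442,156)=(442*31+156)%997=897 [pair 0] h(886,886)=(886*31+886)%997=436 [pair 1] -> [897, 436]
  Sibling for proof at L1: 886
L3: h(897,436)=(897*31+436)%997=327 [pair 0] -> [327]
  Sibling for proof at L2: 897
Root: 327
Proof path (sibling hashes from leaf to root): [90, 886, 897]

Answer: 90 886 897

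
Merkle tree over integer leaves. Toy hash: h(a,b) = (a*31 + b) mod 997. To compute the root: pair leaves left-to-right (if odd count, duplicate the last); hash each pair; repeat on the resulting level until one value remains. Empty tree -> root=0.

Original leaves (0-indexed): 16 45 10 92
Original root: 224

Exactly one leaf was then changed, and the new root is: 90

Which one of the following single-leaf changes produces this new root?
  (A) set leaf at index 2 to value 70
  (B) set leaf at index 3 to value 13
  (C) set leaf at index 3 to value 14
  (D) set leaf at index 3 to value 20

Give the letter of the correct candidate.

Original leaves: [16, 45, 10, 92]
Target new root: 90
Try each candidate change and compute the resulting root:
Candidate A: set leaf[2] = 70 -> leaves = [16, 45, 70, 92]
  L0: [16, 45, 70, 92]
  L1: h(16,45)=(16*31+45)%997=541 h(70,92)=(70*31+92)%997=268 -> [541, 268]
  L2: h(541,268)=(541*31+268)%997=90 -> [90]
  root = 90 == target 90  ** MATCH **
Candidate B: set leaf[3] = 13 -> leaves = [16, 45, 10, 13]
  L0: [16, 45, 10, 13]
  L1: h(16,45)=(16*31+45)%997=541 h(10,13)=(10*31+13)%997=323 -> [541, 323]
  L2: h(541,323)=(541*31+323)%997=145 -> [145]
  root = 145 != target 90
Candidate C: set leaf[3] = 14 -> leaves = [16, 45, 10, 14]
  L0: [16, 45, 10, 14]
  L1: h(16,45)=(16*31+45)%997=541 h(10,14)=(10*31+14)%997=324 -> [541, 324]
  L2: h(541,324)=(541*31+324)%997=146 -> [146]
  root = 146 != target 90
Candidate D: set leaf[3] = 20 -> leaves = [16, 45, 10, 20]
  L0: [16, 45, 10, 20]
  L1: h(16,45)=(16*31+45)%997=541 h(10,20)=(10*31+20)%997=330 -> [541, 330]
  L2: h(541,330)=(541*31+330)%997=152 -> [152]
  root = 152 != target 90
Candidate A produces the target root.

Answer: A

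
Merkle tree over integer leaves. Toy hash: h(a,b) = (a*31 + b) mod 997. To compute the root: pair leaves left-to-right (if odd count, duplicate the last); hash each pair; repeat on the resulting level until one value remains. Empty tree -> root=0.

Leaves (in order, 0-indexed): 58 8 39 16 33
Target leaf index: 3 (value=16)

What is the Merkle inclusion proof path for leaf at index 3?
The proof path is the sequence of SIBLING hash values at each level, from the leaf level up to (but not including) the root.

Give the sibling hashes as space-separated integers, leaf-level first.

Answer: 39 809 891

Derivation:
L0 (leaves): [58, 8, 39, 16, 33], target index=3
L1: h(58,8)=(58*31+8)%997=809 [pair 0] h(39,16)=(39*31+16)%997=228 [pair 1] h(33,33)=(33*31+33)%997=59 [pair 2] -> [809, 228, 59]
  Sibling for proof at L0: 39
L2: h(809,228)=(809*31+228)%997=382 [pair 0] h(59,59)=(59*31+59)%997=891 [pair 1] -> [382, 891]
  Sibling for proof at L1: 809
L3: h(382,891)=(382*31+891)%997=769 [pair 0] -> [769]
  Sibling for proof at L2: 891
Root: 769
Proof path (sibling hashes from leaf to root): [39, 809, 891]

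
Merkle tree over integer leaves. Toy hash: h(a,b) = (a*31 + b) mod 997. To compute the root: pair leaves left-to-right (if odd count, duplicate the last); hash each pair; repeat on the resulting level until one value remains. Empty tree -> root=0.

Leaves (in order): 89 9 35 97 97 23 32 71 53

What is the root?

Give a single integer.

L0: [89, 9, 35, 97, 97, 23, 32, 71, 53]
L1: h(89,9)=(89*31+9)%997=774 h(35,97)=(35*31+97)%997=185 h(97,23)=(97*31+23)%997=39 h(32,71)=(32*31+71)%997=66 h(53,53)=(53*31+53)%997=699 -> [774, 185, 39, 66, 699]
L2: h(774,185)=(774*31+185)%997=251 h(39,66)=(39*31+66)%997=278 h(699,699)=(699*31+699)%997=434 -> [251, 278, 434]
L3: h(251,278)=(251*31+278)%997=83 h(434,434)=(434*31+434)%997=927 -> [83, 927]
L4: h(83,927)=(83*31+927)%997=509 -> [509]

Answer: 509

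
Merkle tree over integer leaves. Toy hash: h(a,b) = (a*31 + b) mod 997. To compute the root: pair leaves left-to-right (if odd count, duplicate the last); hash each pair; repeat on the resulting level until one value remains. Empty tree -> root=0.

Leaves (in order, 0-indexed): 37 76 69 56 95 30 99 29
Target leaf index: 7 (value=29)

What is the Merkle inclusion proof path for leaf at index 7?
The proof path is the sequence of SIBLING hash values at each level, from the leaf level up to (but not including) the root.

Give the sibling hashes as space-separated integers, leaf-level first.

Answer: 99 981 228

Derivation:
L0 (leaves): [37, 76, 69, 56, 95, 30, 99, 29], target index=7
L1: h(37,76)=(37*31+76)%997=226 [pair 0] h(69,56)=(69*31+56)%997=201 [pair 1] h(95,30)=(95*31+30)%997=981 [pair 2] h(99,29)=(99*31+29)%997=107 [pair 3] -> [226, 201, 981, 107]
  Sibling for proof at L0: 99
L2: h(226,201)=(226*31+201)%997=228 [pair 0] h(981,107)=(981*31+107)%997=608 [pair 1] -> [228, 608]
  Sibling for proof at L1: 981
L3: h(228,608)=(228*31+608)%997=697 [pair 0] -> [697]
  Sibling for proof at L2: 228
Root: 697
Proof path (sibling hashes from leaf to root): [99, 981, 228]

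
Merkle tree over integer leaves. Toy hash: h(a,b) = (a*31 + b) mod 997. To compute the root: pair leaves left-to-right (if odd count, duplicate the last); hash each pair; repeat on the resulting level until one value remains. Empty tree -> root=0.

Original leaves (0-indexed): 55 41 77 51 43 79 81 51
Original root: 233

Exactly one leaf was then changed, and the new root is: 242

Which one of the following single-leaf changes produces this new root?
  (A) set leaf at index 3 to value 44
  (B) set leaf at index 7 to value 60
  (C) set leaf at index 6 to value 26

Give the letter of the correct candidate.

Answer: B

Derivation:
Original leaves: [55, 41, 77, 51, 43, 79, 81, 51]
Target new root: 242
Try each candidate change and compute the resulting root:
Candidate A: set leaf[3] = 44 -> leaves = [55, 41, 77, 44, 43, 79, 81, 51]
  L0: [55, 41, 77, 44, 43, 79, 81, 51]
  L1: h(55,41)=(55*31+41)%997=749 h(77,44)=(77*31+44)%997=437 h(43,79)=(43*31+79)%997=415 h(81,51)=(81*31+51)%997=568 -> [749, 437, 415, 568]
  L2: h(749,437)=(749*31+437)%997=725 h(415,568)=(415*31+568)%997=472 -> [725, 472]
  L3: h(725,472)=(725*31+472)%997=16 -> [16]
  root = 16 != target 242
Candidate B: set leaf[7] = 60 -> leaves = [55, 41, 77, 51, 43, 79, 81, 60]
  L0: [55, 41, 77, 51, 43, 79, 81, 60]
  L1: h(55,41)=(55*31+41)%997=749 h(77,51)=(77*31+51)%997=444 h(43,79)=(43*31+79)%997=415 h(81,60)=(81*31+60)%997=577 -> [749, 444, 415, 577]
  L2: h(749,444)=(749*31+444)%997=732 h(415,577)=(415*31+577)%997=481 -> [732, 481]
  L3: h(732,481)=(732*31+481)%997=242 -> [242]
  root = 242 == target 242  ** MATCH **
Candidate C: set leaf[6] = 26 -> leaves = [55, 41, 77, 51, 43, 79, 26, 51]
  L0: [55, 41, 77, 51, 43, 79, 26, 51]
  L1: h(55,41)=(55*31+41)%997=749 h(77,51)=(77*31+51)%997=444 h(43,79)=(43*31+79)%997=415 h(26,51)=(26*31+51)%997=857 -> [749, 444, 415, 857]
  L2: h(749,444)=(749*31+444)%997=732 h(415,857)=(415*31+857)%997=761 -> [732, 761]
  L3: h(732,761)=(732*31+761)%997=522 -> [522]
  root = 522 != target 242
Candidate B produces the target root.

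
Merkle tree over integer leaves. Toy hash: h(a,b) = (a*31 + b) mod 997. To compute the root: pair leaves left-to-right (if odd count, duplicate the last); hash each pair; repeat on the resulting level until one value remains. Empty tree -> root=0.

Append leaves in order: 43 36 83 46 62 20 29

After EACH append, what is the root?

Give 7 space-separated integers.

After append 43 (leaves=[43]):
  L0: [43]
  root=43
After append 36 (leaves=[43, 36]):
  L0: [43, 36]
  L1: h(43,36)=(43*31+36)%997=372 -> [372]
  root=372
After append 83 (leaves=[43, 36, 83]):
  L0: [43, 36, 83]
  L1: h(43,36)=(43*31+36)%997=372 h(83,83)=(83*31+83)%997=662 -> [372, 662]
  L2: h(372,662)=(372*31+662)%997=230 -> [230]
  root=230
After append 46 (leaves=[43, 36, 83, 46]):
  L0: [43, 36, 83, 46]
  L1: h(43,36)=(43*31+36)%997=372 h(83,46)=(83*31+46)%997=625 -> [372, 625]
  L2: h(372,625)=(372*31+625)%997=193 -> [193]
  root=193
After append 62 (leaves=[43, 36, 83, 46, 62]):
  L0: [43, 36, 83, 46, 62]
  L1: h(43,36)=(43*31+36)%997=372 h(83,46)=(83*31+46)%997=625 h(62,62)=(62*31+62)%997=987 -> [372, 625, 987]
  L2: h(372,625)=(372*31+625)%997=193 h(987,987)=(987*31+987)%997=677 -> [193, 677]
  L3: h(193,677)=(193*31+677)%997=678 -> [678]
  root=678
After append 20 (leaves=[43, 36, 83, 46, 62, 20]):
  L0: [43, 36, 83, 46, 62, 20]
  L1: h(43,36)=(43*31+36)%997=372 h(83,46)=(83*31+46)%997=625 h(62,20)=(62*31+20)%997=945 -> [372, 625, 945]
  L2: h(372,625)=(372*31+625)%997=193 h(945,945)=(945*31+945)%997=330 -> [193, 330]
  L3: h(193,330)=(193*31+330)%997=331 -> [331]
  root=331
After append 29 (leaves=[43, 36, 83, 46, 62, 20, 29]):
  L0: [43, 36, 83, 46, 62, 20, 29]
  L1: h(43,36)=(43*31+36)%997=372 h(83,46)=(83*31+46)%997=625 h(62,20)=(62*31+20)%997=945 h(29,29)=(29*31+29)%997=928 -> [372, 625, 945, 928]
  L2: h(372,625)=(372*31+625)%997=193 h(945,928)=(945*31+928)%997=313 -> [193, 313]
  L3: h(193,313)=(193*31+313)%997=314 -> [314]
  root=314

Answer: 43 372 230 193 678 331 314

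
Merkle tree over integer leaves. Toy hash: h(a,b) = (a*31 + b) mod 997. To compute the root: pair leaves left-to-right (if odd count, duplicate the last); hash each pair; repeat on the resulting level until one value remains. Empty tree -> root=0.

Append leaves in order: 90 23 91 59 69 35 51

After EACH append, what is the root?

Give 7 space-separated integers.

After append 90 (leaves=[90]):
  L0: [90]
  root=90
After append 23 (leaves=[90, 23]):
  L0: [90, 23]
  L1: h(90,23)=(90*31+23)%997=819 -> [819]
  root=819
After append 91 (leaves=[90, 23, 91]):
  L0: [90, 23, 91]
  L1: h(90,23)=(90*31+23)%997=819 h(91,91)=(91*31+91)%997=918 -> [819, 918]
  L2: h(819,918)=(819*31+918)%997=385 -> [385]
  root=385
After append 59 (leaves=[90, 23, 91, 59]):
  L0: [90, 23, 91, 59]
  L1: h(90,23)=(90*31+23)%997=819 h(91,59)=(91*31+59)%997=886 -> [819, 886]
  L2: h(819,886)=(819*31+886)%997=353 -> [353]
  root=353
After append 69 (leaves=[90, 23, 91, 59, 69]):
  L0: [90, 23, 91, 59, 69]
  L1: h(90,23)=(90*31+23)%997=819 h(91,59)=(91*31+59)%997=886 h(69,69)=(69*31+69)%997=214 -> [819, 886, 214]
  L2: h(819,886)=(819*31+886)%997=353 h(214,214)=(214*31+214)%997=866 -> [353, 866]
  L3: h(353,866)=(353*31+866)%997=842 -> [842]
  root=842
After append 35 (leaves=[90, 23, 91, 59, 69, 35]):
  L0: [90, 23, 91, 59, 69, 35]
  L1: h(90,23)=(90*31+23)%997=819 h(91,59)=(91*31+59)%997=886 h(69,35)=(69*31+35)%997=180 -> [819, 886, 180]
  L2: h(819,886)=(819*31+886)%997=353 h(180,180)=(180*31+180)%997=775 -> [353, 775]
  L3: h(353,775)=(353*31+775)%997=751 -> [751]
  root=751
After append 51 (leaves=[90, 23, 91, 59, 69, 35, 51]):
  L0: [90, 23, 91, 59, 69, 35, 51]
  L1: h(90,23)=(90*31+23)%997=819 h(91,59)=(91*31+59)%997=886 h(69,35)=(69*31+35)%997=180 h(51,51)=(51*31+51)%997=635 -> [819, 886, 180, 635]
  L2: h(819,886)=(819*31+886)%997=353 h(180,635)=(180*31+635)%997=233 -> [353, 233]
  L3: h(353,233)=(353*31+233)%997=209 -> [209]
  root=209

Answer: 90 819 385 353 842 751 209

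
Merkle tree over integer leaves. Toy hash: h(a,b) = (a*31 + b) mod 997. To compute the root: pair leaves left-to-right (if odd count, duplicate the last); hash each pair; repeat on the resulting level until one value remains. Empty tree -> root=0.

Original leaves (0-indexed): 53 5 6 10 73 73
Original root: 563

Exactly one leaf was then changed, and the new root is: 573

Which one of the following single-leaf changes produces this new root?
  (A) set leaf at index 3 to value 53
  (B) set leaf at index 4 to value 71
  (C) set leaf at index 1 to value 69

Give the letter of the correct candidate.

Answer: B

Derivation:
Original leaves: [53, 5, 6, 10, 73, 73]
Target new root: 573
Try each candidate change and compute the resulting root:
Candidate A: set leaf[3] = 53 -> leaves = [53, 5, 6, 53, 73, 73]
  L0: [53, 5, 6, 53, 73, 73]
  L1: h(53,5)=(53*31+5)%997=651 h(6,53)=(6*31+53)%997=239 h(73,73)=(73*31+73)%997=342 -> [651, 239, 342]
  L2: h(651,239)=(651*31+239)%997=480 h(342,342)=(342*31+342)%997=974 -> [480, 974]
  L3: h(480,974)=(480*31+974)%997=899 -> [899]
  root = 899 != target 573
Candidate B: set leaf[4] = 71 -> leaves = [53, 5, 6, 10, 71, 73]
  L0: [53, 5, 6, 10, 71, 73]
  L1: h(53,5)=(53*31+5)%997=651 h(6,10)=(6*31+10)%997=196 h(71,73)=(71*31+73)%997=280 -> [651, 196, 280]
  L2: h(651,196)=(651*31+196)%997=437 h(280,280)=(280*31+280)%997=984 -> [437, 984]
  L3: h(437,984)=(437*31+984)%997=573 -> [573]
  root = 573 == target 573  ** MATCH **
Candidate C: set leaf[1] = 69 -> leaves = [53, 69, 6, 10, 73, 73]
  L0: [53, 69, 6, 10, 73, 73]
  L1: h(53,69)=(53*31+69)%997=715 h(6,10)=(6*31+10)%997=196 h(73,73)=(73*31+73)%997=342 -> [715, 196, 342]
  L2: h(715,196)=(715*31+196)%997=427 h(342,342)=(342*31+342)%997=974 -> [427, 974]
  L3: h(427,974)=(427*31+974)%997=253 -> [253]
  root = 253 != target 573
Candidate B produces the target root.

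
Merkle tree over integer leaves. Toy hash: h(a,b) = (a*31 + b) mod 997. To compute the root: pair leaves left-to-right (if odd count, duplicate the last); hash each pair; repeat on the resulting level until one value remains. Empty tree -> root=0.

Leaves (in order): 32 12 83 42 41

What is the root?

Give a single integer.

Answer: 166

Derivation:
L0: [32, 12, 83, 42, 41]
L1: h(32,12)=(32*31+12)%997=7 h(83,42)=(83*31+42)%997=621 h(41,41)=(41*31+41)%997=315 -> [7, 621, 315]
L2: h(7,621)=(7*31+621)%997=838 h(315,315)=(315*31+315)%997=110 -> [838, 110]
L3: h(838,110)=(838*31+110)%997=166 -> [166]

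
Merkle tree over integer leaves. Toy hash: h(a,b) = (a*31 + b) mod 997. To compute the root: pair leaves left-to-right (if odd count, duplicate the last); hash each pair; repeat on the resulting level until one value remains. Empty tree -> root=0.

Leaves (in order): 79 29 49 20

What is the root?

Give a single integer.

Answer: 591

Derivation:
L0: [79, 29, 49, 20]
L1: h(79,29)=(79*31+29)%997=484 h(49,20)=(49*31+20)%997=542 -> [484, 542]
L2: h(484,542)=(484*31+542)%997=591 -> [591]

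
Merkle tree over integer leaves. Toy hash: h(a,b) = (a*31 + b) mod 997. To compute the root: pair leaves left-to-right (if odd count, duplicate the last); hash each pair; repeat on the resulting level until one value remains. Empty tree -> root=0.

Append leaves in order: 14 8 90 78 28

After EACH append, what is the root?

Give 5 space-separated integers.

Answer: 14 442 630 618 971

Derivation:
After append 14 (leaves=[14]):
  L0: [14]
  root=14
After append 8 (leaves=[14, 8]):
  L0: [14, 8]
  L1: h(14,8)=(14*31+8)%997=442 -> [442]
  root=442
After append 90 (leaves=[14, 8, 90]):
  L0: [14, 8, 90]
  L1: h(14,8)=(14*31+8)%997=442 h(90,90)=(90*31+90)%997=886 -> [442, 886]
  L2: h(442,886)=(442*31+886)%997=630 -> [630]
  root=630
After append 78 (leaves=[14, 8, 90, 78]):
  L0: [14, 8, 90, 78]
  L1: h(14,8)=(14*31+8)%997=442 h(90,78)=(90*31+78)%997=874 -> [442, 874]
  L2: h(442,874)=(442*31+874)%997=618 -> [618]
  root=618
After append 28 (leaves=[14, 8, 90, 78, 28]):
  L0: [14, 8, 90, 78, 28]
  L1: h(14,8)=(14*31+8)%997=442 h(90,78)=(90*31+78)%997=874 h(28,28)=(28*31+28)%997=896 -> [442, 874, 896]
  L2: h(442,874)=(442*31+874)%997=618 h(896,896)=(896*31+896)%997=756 -> [618, 756]
  L3: h(618,756)=(618*31+756)%997=971 -> [971]
  root=971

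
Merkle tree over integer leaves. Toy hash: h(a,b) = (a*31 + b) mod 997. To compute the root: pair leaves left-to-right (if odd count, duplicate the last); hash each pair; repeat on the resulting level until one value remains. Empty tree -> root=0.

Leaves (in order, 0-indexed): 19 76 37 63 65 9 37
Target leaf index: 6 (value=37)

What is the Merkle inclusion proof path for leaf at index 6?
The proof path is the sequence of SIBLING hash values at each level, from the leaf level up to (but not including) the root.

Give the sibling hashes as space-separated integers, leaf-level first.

L0 (leaves): [19, 76, 37, 63, 65, 9, 37], target index=6
L1: h(19,76)=(19*31+76)%997=665 [pair 0] h(37,63)=(37*31+63)%997=213 [pair 1] h(65,9)=(65*31+9)%997=30 [pair 2] h(37,37)=(37*31+37)%997=187 [pair 3] -> [665, 213, 30, 187]
  Sibling for proof at L0: 37
L2: h(665,213)=(665*31+213)%997=888 [pair 0] h(30,187)=(30*31+187)%997=120 [pair 1] -> [888, 120]
  Sibling for proof at L1: 30
L3: h(888,120)=(888*31+120)%997=729 [pair 0] -> [729]
  Sibling for proof at L2: 888
Root: 729
Proof path (sibling hashes from leaf to root): [37, 30, 888]

Answer: 37 30 888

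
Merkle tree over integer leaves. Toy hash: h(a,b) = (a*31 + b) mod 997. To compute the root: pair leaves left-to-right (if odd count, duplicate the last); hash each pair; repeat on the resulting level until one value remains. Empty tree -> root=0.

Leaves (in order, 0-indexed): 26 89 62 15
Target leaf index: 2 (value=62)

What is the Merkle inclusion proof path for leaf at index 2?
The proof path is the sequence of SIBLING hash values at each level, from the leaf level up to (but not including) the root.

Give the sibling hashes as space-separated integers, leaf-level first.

L0 (leaves): [26, 89, 62, 15], target index=2
L1: h(26,89)=(26*31+89)%997=895 [pair 0] h(62,15)=(62*31+15)%997=940 [pair 1] -> [895, 940]
  Sibling for proof at L0: 15
L2: h(895,940)=(895*31+940)%997=769 [pair 0] -> [769]
  Sibling for proof at L1: 895
Root: 769
Proof path (sibling hashes from leaf to root): [15, 895]

Answer: 15 895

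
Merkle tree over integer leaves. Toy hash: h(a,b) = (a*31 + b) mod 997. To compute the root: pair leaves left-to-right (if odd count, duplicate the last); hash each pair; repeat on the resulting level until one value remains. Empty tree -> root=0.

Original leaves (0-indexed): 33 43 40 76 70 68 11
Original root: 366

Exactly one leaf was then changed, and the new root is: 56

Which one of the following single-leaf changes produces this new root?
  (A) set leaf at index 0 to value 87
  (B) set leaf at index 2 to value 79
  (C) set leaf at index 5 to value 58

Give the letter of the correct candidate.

Answer: C

Derivation:
Original leaves: [33, 43, 40, 76, 70, 68, 11]
Target new root: 56
Try each candidate change and compute the resulting root:
Candidate A: set leaf[0] = 87 -> leaves = [87, 43, 40, 76, 70, 68, 11]
  L0: [87, 43, 40, 76, 70, 68, 11]
  L1: h(87,43)=(87*31+43)%997=746 h(40,76)=(40*31+76)%997=319 h(70,68)=(70*31+68)%997=244 h(11,11)=(11*31+11)%997=352 -> [746, 319, 244, 352]
  L2: h(746,319)=(746*31+319)%997=514 h(244,352)=(244*31+352)%997=937 -> [514, 937]
  L3: h(514,937)=(514*31+937)%997=919 -> [919]
  root = 919 != target 56
Candidate B: set leaf[2] = 79 -> leaves = [33, 43, 79, 76, 70, 68, 11]
  L0: [33, 43, 79, 76, 70, 68, 11]
  L1: h(33,43)=(33*31+43)%997=69 h(79,76)=(79*31+76)%997=531 h(70,68)=(70*31+68)%997=244 h(11,11)=(11*31+11)%997=352 -> [69, 531, 244, 352]
  L2: h(69,531)=(69*31+531)%997=676 h(244,352)=(244*31+352)%997=937 -> [676, 937]
  L3: h(676,937)=(676*31+937)%997=956 -> [956]
  root = 956 != target 56
Candidate C: set leaf[5] = 58 -> leaves = [33, 43, 40, 76, 70, 58, 11]
  L0: [33, 43, 40, 76, 70, 58, 11]
  L1: h(33,43)=(33*31+43)%997=69 h(40,76)=(40*31+76)%997=319 h(70,58)=(70*31+58)%997=234 h(11,11)=(11*31+11)%997=352 -> [69, 319, 234, 352]
  L2: h(69,319)=(69*31+319)%997=464 h(234,352)=(234*31+352)%997=627 -> [464, 627]
  L3: h(464,627)=(464*31+627)%997=56 -> [56]
  root = 56 == target 56  ** MATCH **
Candidate C produces the target root.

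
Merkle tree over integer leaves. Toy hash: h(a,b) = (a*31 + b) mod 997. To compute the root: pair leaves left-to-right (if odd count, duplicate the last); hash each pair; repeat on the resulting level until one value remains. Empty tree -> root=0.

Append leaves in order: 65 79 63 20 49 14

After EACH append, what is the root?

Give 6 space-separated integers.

Answer: 65 100 131 88 63 937

Derivation:
After append 65 (leaves=[65]):
  L0: [65]
  root=65
After append 79 (leaves=[65, 79]):
  L0: [65, 79]
  L1: h(65,79)=(65*31+79)%997=100 -> [100]
  root=100
After append 63 (leaves=[65, 79, 63]):
  L0: [65, 79, 63]
  L1: h(65,79)=(65*31+79)%997=100 h(63,63)=(63*31+63)%997=22 -> [100, 22]
  L2: h(100,22)=(100*31+22)%997=131 -> [131]
  root=131
After append 20 (leaves=[65, 79, 63, 20]):
  L0: [65, 79, 63, 20]
  L1: h(65,79)=(65*31+79)%997=100 h(63,20)=(63*31+20)%997=976 -> [100, 976]
  L2: h(100,976)=(100*31+976)%997=88 -> [88]
  root=88
After append 49 (leaves=[65, 79, 63, 20, 49]):
  L0: [65, 79, 63, 20, 49]
  L1: h(65,79)=(65*31+79)%997=100 h(63,20)=(63*31+20)%997=976 h(49,49)=(49*31+49)%997=571 -> [100, 976, 571]
  L2: h(100,976)=(100*31+976)%997=88 h(571,571)=(571*31+571)%997=326 -> [88, 326]
  L3: h(88,326)=(88*31+326)%997=63 -> [63]
  root=63
After append 14 (leaves=[65, 79, 63, 20, 49, 14]):
  L0: [65, 79, 63, 20, 49, 14]
  L1: h(65,79)=(65*31+79)%997=100 h(63,20)=(63*31+20)%997=976 h(49,14)=(49*31+14)%997=536 -> [100, 976, 536]
  L2: h(100,976)=(100*31+976)%997=88 h(536,536)=(536*31+536)%997=203 -> [88, 203]
  L3: h(88,203)=(88*31+203)%997=937 -> [937]
  root=937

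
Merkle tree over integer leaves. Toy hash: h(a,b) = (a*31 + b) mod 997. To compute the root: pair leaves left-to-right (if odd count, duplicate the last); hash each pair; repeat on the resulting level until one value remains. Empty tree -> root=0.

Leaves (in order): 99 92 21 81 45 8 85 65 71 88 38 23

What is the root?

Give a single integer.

Answer: 636

Derivation:
L0: [99, 92, 21, 81, 45, 8, 85, 65, 71, 88, 38, 23]
L1: h(99,92)=(99*31+92)%997=170 h(21,81)=(21*31+81)%997=732 h(45,8)=(45*31+8)%997=406 h(85,65)=(85*31+65)%997=706 h(71,88)=(71*31+88)%997=295 h(38,23)=(38*31+23)%997=204 -> [170, 732, 406, 706, 295, 204]
L2: h(170,732)=(170*31+732)%997=20 h(406,706)=(406*31+706)%997=331 h(295,204)=(295*31+204)%997=376 -> [20, 331, 376]
L3: h(20,331)=(20*31+331)%997=951 h(376,376)=(376*31+376)%997=68 -> [951, 68]
L4: h(951,68)=(951*31+68)%997=636 -> [636]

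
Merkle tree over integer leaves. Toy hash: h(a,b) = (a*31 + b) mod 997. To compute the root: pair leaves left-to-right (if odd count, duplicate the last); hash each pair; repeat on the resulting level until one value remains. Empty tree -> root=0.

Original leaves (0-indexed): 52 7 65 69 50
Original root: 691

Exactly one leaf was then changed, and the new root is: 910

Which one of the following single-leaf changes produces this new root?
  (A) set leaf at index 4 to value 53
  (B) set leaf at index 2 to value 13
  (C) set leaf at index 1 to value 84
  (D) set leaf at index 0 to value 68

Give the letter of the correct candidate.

Original leaves: [52, 7, 65, 69, 50]
Target new root: 910
Try each candidate change and compute the resulting root:
Candidate A: set leaf[4] = 53 -> leaves = [52, 7, 65, 69, 53]
  L0: [52, 7, 65, 69, 53]
  L1: h(52,7)=(52*31+7)%997=622 h(65,69)=(65*31+69)%997=90 h(53,53)=(53*31+53)%997=699 -> [622, 90, 699]
  L2: h(622,90)=(622*31+90)%997=429 h(699,699)=(699*31+699)%997=434 -> [429, 434]
  L3: h(429,434)=(429*31+434)%997=772 -> [772]
  root = 772 != target 910
Candidate B: set leaf[2] = 13 -> leaves = [52, 7, 13, 69, 50]
  L0: [52, 7, 13, 69, 50]
  L1: h(52,7)=(52*31+7)%997=622 h(13,69)=(13*31+69)%997=472 h(50,50)=(50*31+50)%997=603 -> [622, 472, 603]
  L2: h(622,472)=(622*31+472)%997=811 h(603,603)=(603*31+603)%997=353 -> [811, 353]
  L3: h(811,353)=(811*31+353)%997=569 -> [569]
  root = 569 != target 910
Candidate C: set leaf[1] = 84 -> leaves = [52, 84, 65, 69, 50]
  L0: [52, 84, 65, 69, 50]
  L1: h(52,84)=(52*31+84)%997=699 h(65,69)=(65*31+69)%997=90 h(50,50)=(50*31+50)%997=603 -> [699, 90, 603]
  L2: h(699,90)=(699*31+90)%997=822 h(603,603)=(603*31+603)%997=353 -> [822, 353]
  L3: h(822,353)=(822*31+353)%997=910 -> [910]
  root = 910 == target 910  ** MATCH **
Candidate D: set leaf[0] = 68 -> leaves = [68, 7, 65, 69, 50]
  L0: [68, 7, 65, 69, 50]
  L1: h(68,7)=(68*31+7)%997=121 h(65,69)=(65*31+69)%997=90 h(50,50)=(50*31+50)%997=603 -> [121, 90, 603]
  L2: h(121,90)=(121*31+90)%997=850 h(603,603)=(603*31+603)%997=353 -> [850, 353]
  L3: h(850,353)=(850*31+353)%997=781 -> [781]
  root = 781 != target 910
Candidate C produces the target root.

Answer: C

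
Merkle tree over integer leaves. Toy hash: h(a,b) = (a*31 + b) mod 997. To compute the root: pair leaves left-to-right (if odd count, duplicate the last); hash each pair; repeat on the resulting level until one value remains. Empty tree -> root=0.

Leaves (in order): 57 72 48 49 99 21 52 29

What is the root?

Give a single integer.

L0: [57, 72, 48, 49, 99, 21, 52, 29]
L1: h(57,72)=(57*31+72)%997=842 h(48,49)=(48*31+49)%997=540 h(99,21)=(99*31+21)%997=99 h(52,29)=(52*31+29)%997=644 -> [842, 540, 99, 644]
L2: h(842,540)=(842*31+540)%997=720 h(99,644)=(99*31+644)%997=722 -> [720, 722]
L3: h(720,722)=(720*31+722)%997=111 -> [111]

Answer: 111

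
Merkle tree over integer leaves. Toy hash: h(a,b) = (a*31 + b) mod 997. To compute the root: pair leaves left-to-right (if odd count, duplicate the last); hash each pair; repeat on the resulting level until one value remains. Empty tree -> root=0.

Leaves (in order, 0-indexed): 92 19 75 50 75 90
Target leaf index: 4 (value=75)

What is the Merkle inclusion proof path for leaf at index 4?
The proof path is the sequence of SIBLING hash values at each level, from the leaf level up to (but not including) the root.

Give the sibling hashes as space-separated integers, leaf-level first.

L0 (leaves): [92, 19, 75, 50, 75, 90], target index=4
L1: h(92,19)=(92*31+19)%997=877 [pair 0] h(75,50)=(75*31+50)%997=381 [pair 1] h(75,90)=(75*31+90)%997=421 [pair 2] -> [877, 381, 421]
  Sibling for proof at L0: 90
L2: h(877,381)=(877*31+381)%997=649 [pair 0] h(421,421)=(421*31+421)%997=511 [pair 1] -> [649, 511]
  Sibling for proof at L1: 421
L3: h(649,511)=(649*31+511)%997=690 [pair 0] -> [690]
  Sibling for proof at L2: 649
Root: 690
Proof path (sibling hashes from leaf to root): [90, 421, 649]

Answer: 90 421 649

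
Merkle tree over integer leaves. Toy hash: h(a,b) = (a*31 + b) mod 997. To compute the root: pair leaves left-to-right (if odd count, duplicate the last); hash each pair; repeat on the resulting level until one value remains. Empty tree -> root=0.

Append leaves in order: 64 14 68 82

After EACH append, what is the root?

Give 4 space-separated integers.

Answer: 64 4 306 320

Derivation:
After append 64 (leaves=[64]):
  L0: [64]
  root=64
After append 14 (leaves=[64, 14]):
  L0: [64, 14]
  L1: h(64,14)=(64*31+14)%997=4 -> [4]
  root=4
After append 68 (leaves=[64, 14, 68]):
  L0: [64, 14, 68]
  L1: h(64,14)=(64*31+14)%997=4 h(68,68)=(68*31+68)%997=182 -> [4, 182]
  L2: h(4,182)=(4*31+182)%997=306 -> [306]
  root=306
After append 82 (leaves=[64, 14, 68, 82]):
  L0: [64, 14, 68, 82]
  L1: h(64,14)=(64*31+14)%997=4 h(68,82)=(68*31+82)%997=196 -> [4, 196]
  L2: h(4,196)=(4*31+196)%997=320 -> [320]
  root=320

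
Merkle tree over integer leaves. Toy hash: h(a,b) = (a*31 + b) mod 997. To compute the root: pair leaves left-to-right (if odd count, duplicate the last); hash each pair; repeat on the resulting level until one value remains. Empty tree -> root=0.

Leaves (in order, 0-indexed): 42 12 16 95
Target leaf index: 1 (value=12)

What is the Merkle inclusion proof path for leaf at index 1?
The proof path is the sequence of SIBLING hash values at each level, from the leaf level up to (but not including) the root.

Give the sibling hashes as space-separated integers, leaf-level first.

Answer: 42 591

Derivation:
L0 (leaves): [42, 12, 16, 95], target index=1
L1: h(42,12)=(42*31+12)%997=317 [pair 0] h(16,95)=(16*31+95)%997=591 [pair 1] -> [317, 591]
  Sibling for proof at L0: 42
L2: h(317,591)=(317*31+591)%997=448 [pair 0] -> [448]
  Sibling for proof at L1: 591
Root: 448
Proof path (sibling hashes from leaf to root): [42, 591]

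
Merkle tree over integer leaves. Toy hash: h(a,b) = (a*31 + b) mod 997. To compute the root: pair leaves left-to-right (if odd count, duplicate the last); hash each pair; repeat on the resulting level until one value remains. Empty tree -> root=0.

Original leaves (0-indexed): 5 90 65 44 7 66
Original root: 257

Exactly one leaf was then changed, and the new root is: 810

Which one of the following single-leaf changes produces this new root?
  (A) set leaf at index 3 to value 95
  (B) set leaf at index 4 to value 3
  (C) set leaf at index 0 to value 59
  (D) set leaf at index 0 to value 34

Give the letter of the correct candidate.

Original leaves: [5, 90, 65, 44, 7, 66]
Target new root: 810
Try each candidate change and compute the resulting root:
Candidate A: set leaf[3] = 95 -> leaves = [5, 90, 65, 95, 7, 66]
  L0: [5, 90, 65, 95, 7, 66]
  L1: h(5,90)=(5*31+90)%997=245 h(65,95)=(65*31+95)%997=116 h(7,66)=(7*31+66)%997=283 -> [245, 116, 283]
  L2: h(245,116)=(245*31+116)%997=732 h(283,283)=(283*31+283)%997=83 -> [732, 83]
  L3: h(732,83)=(732*31+83)%997=841 -> [841]
  root = 841 != target 810
Candidate B: set leaf[4] = 3 -> leaves = [5, 90, 65, 44, 3, 66]
  L0: [5, 90, 65, 44, 3, 66]
  L1: h(5,90)=(5*31+90)%997=245 h(65,44)=(65*31+44)%997=65 h(3,66)=(3*31+66)%997=159 -> [245, 65, 159]
  L2: h(245,65)=(245*31+65)%997=681 h(159,159)=(159*31+159)%997=103 -> [681, 103]
  L3: h(681,103)=(681*31+103)%997=277 -> [277]
  root = 277 != target 810
Candidate C: set leaf[0] = 59 -> leaves = [59, 90, 65, 44, 7, 66]
  L0: [59, 90, 65, 44, 7, 66]
  L1: h(59,90)=(59*31+90)%997=922 h(65,44)=(65*31+44)%997=65 h(7,66)=(7*31+66)%997=283 -> [922, 65, 283]
  L2: h(922,65)=(922*31+65)%997=731 h(283,283)=(283*31+283)%997=83 -> [731, 83]
  L3: h(731,83)=(731*31+83)%997=810 -> [810]
  root = 810 == target 810  ** MATCH **
Candidate D: set leaf[0] = 34 -> leaves = [34, 90, 65, 44, 7, 66]
  L0: [34, 90, 65, 44, 7, 66]
  L1: h(34,90)=(34*31+90)%997=147 h(65,44)=(65*31+44)%997=65 h(7,66)=(7*31+66)%997=283 -> [147, 65, 283]
  L2: h(147,65)=(147*31+65)%997=634 h(283,283)=(283*31+283)%997=83 -> [634, 83]
  L3: h(634,83)=(634*31+83)%997=794 -> [794]
  root = 794 != target 810
Candidate C produces the target root.

Answer: C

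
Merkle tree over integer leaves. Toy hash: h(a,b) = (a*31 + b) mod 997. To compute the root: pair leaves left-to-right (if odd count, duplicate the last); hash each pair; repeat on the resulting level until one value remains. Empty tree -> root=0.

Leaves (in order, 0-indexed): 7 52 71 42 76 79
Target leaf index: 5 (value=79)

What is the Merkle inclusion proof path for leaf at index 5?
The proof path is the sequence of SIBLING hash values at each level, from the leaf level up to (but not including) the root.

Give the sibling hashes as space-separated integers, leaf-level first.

L0 (leaves): [7, 52, 71, 42, 76, 79], target index=5
L1: h(7,52)=(7*31+52)%997=269 [pair 0] h(71,42)=(71*31+42)%997=249 [pair 1] h(76,79)=(76*31+79)%997=441 [pair 2] -> [269, 249, 441]
  Sibling for proof at L0: 76
L2: h(269,249)=(269*31+249)%997=612 [pair 0] h(441,441)=(441*31+441)%997=154 [pair 1] -> [612, 154]
  Sibling for proof at L1: 441
L3: h(612,154)=(612*31+154)%997=183 [pair 0] -> [183]
  Sibling for proof at L2: 612
Root: 183
Proof path (sibling hashes from leaf to root): [76, 441, 612]

Answer: 76 441 612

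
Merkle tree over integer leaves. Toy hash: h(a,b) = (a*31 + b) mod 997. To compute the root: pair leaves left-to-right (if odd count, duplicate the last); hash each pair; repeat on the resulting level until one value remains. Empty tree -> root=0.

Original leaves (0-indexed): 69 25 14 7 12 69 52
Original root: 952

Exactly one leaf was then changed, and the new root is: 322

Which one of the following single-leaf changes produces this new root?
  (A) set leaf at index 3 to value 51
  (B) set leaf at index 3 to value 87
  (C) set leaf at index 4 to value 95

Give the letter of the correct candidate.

Answer: A

Derivation:
Original leaves: [69, 25, 14, 7, 12, 69, 52]
Target new root: 322
Try each candidate change and compute the resulting root:
Candidate A: set leaf[3] = 51 -> leaves = [69, 25, 14, 51, 12, 69, 52]
  L0: [69, 25, 14, 51, 12, 69, 52]
  L1: h(69,25)=(69*31+25)%997=170 h(14,51)=(14*31+51)%997=485 h(12,69)=(12*31+69)%997=441 h(52,52)=(52*31+52)%997=667 -> [170, 485, 441, 667]
  L2: h(170,485)=(170*31+485)%997=770 h(441,667)=(441*31+667)%997=380 -> [770, 380]
  L3: h(770,380)=(770*31+380)%997=322 -> [322]
  root = 322 == target 322  ** MATCH **
Candidate B: set leaf[3] = 87 -> leaves = [69, 25, 14, 87, 12, 69, 52]
  L0: [69, 25, 14, 87, 12, 69, 52]
  L1: h(69,25)=(69*31+25)%997=170 h(14,87)=(14*31+87)%997=521 h(12,69)=(12*31+69)%997=441 h(52,52)=(52*31+52)%997=667 -> [170, 521, 441, 667]
  L2: h(170,521)=(170*31+521)%997=806 h(441,667)=(441*31+667)%997=380 -> [806, 380]
  L3: h(806,380)=(806*31+380)%997=441 -> [441]
  root = 441 != target 322
Candidate C: set leaf[4] = 95 -> leaves = [69, 25, 14, 7, 95, 69, 52]
  L0: [69, 25, 14, 7, 95, 69, 52]
  L1: h(69,25)=(69*31+25)%997=170 h(14,7)=(14*31+7)%997=441 h(95,69)=(95*31+69)%997=23 h(52,52)=(52*31+52)%997=667 -> [170, 441, 23, 667]
  L2: h(170,441)=(170*31+441)%997=726 h(23,667)=(23*31+667)%997=383 -> [726, 383]
  L3: h(726,383)=(726*31+383)%997=955 -> [955]
  root = 955 != target 322
Candidate A produces the target root.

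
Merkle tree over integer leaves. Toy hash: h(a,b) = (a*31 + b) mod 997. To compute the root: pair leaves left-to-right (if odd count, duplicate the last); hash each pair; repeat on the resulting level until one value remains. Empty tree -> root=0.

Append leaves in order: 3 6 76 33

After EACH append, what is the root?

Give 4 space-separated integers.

After append 3 (leaves=[3]):
  L0: [3]
  root=3
After append 6 (leaves=[3, 6]):
  L0: [3, 6]
  L1: h(3,6)=(3*31+6)%997=99 -> [99]
  root=99
After append 76 (leaves=[3, 6, 76]):
  L0: [3, 6, 76]
  L1: h(3,6)=(3*31+6)%997=99 h(76,76)=(76*31+76)%997=438 -> [99, 438]
  L2: h(99,438)=(99*31+438)%997=516 -> [516]
  root=516
After append 33 (leaves=[3, 6, 76, 33]):
  L0: [3, 6, 76, 33]
  L1: h(3,6)=(3*31+6)%997=99 h(76,33)=(76*31+33)%997=395 -> [99, 395]
  L2: h(99,395)=(99*31+395)%997=473 -> [473]
  root=473

Answer: 3 99 516 473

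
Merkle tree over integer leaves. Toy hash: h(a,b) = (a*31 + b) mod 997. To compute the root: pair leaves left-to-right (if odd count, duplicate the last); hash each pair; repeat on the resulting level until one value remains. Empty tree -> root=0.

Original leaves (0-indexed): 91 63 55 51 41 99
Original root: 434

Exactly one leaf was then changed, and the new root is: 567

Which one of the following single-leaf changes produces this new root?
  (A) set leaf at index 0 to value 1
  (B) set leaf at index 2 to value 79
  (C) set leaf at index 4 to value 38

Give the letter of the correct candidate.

Original leaves: [91, 63, 55, 51, 41, 99]
Target new root: 567
Try each candidate change and compute the resulting root:
Candidate A: set leaf[0] = 1 -> leaves = [1, 63, 55, 51, 41, 99]
  L0: [1, 63, 55, 51, 41, 99]
  L1: h(1,63)=(1*31+63)%997=94 h(55,51)=(55*31+51)%997=759 h(41,99)=(41*31+99)%997=373 -> [94, 759, 373]
  L2: h(94,759)=(94*31+759)%997=682 h(373,373)=(373*31+373)%997=969 -> [682, 969]
  L3: h(682,969)=(682*31+969)%997=177 -> [177]
  root = 177 != target 567
Candidate B: set leaf[2] = 79 -> leaves = [91, 63, 79, 51, 41, 99]
  L0: [91, 63, 79, 51, 41, 99]
  L1: h(91,63)=(91*31+63)%997=890 h(79,51)=(79*31+51)%997=506 h(41,99)=(41*31+99)%997=373 -> [890, 506, 373]
  L2: h(890,506)=(890*31+506)%997=180 h(373,373)=(373*31+373)%997=969 -> [180, 969]
  L3: h(180,969)=(180*31+969)%997=567 -> [567]
  root = 567 == target 567  ** MATCH **
Candidate C: set leaf[4] = 38 -> leaves = [91, 63, 55, 51, 38, 99]
  L0: [91, 63, 55, 51, 38, 99]
  L1: h(91,63)=(91*31+63)%997=890 h(55,51)=(55*31+51)%997=759 h(38,99)=(38*31+99)%997=280 -> [890, 759, 280]
  L2: h(890,759)=(890*31+759)%997=433 h(280,280)=(280*31+280)%997=984 -> [433, 984]
  L3: h(433,984)=(433*31+984)%997=449 -> [449]
  root = 449 != target 567
Candidate B produces the target root.

Answer: B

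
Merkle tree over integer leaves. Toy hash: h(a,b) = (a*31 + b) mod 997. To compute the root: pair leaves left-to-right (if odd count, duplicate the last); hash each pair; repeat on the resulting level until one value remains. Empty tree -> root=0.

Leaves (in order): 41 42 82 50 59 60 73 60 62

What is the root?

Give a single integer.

Answer: 439

Derivation:
L0: [41, 42, 82, 50, 59, 60, 73, 60, 62]
L1: h(41,42)=(41*31+42)%997=316 h(82,50)=(82*31+50)%997=598 h(59,60)=(59*31+60)%997=892 h(73,60)=(73*31+60)%997=329 h(62,62)=(62*31+62)%997=987 -> [316, 598, 892, 329, 987]
L2: h(316,598)=(316*31+598)%997=424 h(892,329)=(892*31+329)%997=65 h(987,987)=(987*31+987)%997=677 -> [424, 65, 677]
L3: h(424,65)=(424*31+65)%997=248 h(677,677)=(677*31+677)%997=727 -> [248, 727]
L4: h(248,727)=(248*31+727)%997=439 -> [439]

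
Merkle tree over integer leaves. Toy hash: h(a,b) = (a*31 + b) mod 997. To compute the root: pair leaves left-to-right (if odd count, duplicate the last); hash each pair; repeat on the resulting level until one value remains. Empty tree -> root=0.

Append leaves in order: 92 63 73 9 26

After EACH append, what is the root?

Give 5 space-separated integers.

Answer: 92 921 977 913 92

Derivation:
After append 92 (leaves=[92]):
  L0: [92]
  root=92
After append 63 (leaves=[92, 63]):
  L0: [92, 63]
  L1: h(92,63)=(92*31+63)%997=921 -> [921]
  root=921
After append 73 (leaves=[92, 63, 73]):
  L0: [92, 63, 73]
  L1: h(92,63)=(92*31+63)%997=921 h(73,73)=(73*31+73)%997=342 -> [921, 342]
  L2: h(921,342)=(921*31+342)%997=977 -> [977]
  root=977
After append 9 (leaves=[92, 63, 73, 9]):
  L0: [92, 63, 73, 9]
  L1: h(92,63)=(92*31+63)%997=921 h(73,9)=(73*31+9)%997=278 -> [921, 278]
  L2: h(921,278)=(921*31+278)%997=913 -> [913]
  root=913
After append 26 (leaves=[92, 63, 73, 9, 26]):
  L0: [92, 63, 73, 9, 26]
  L1: h(92,63)=(92*31+63)%997=921 h(73,9)=(73*31+9)%997=278 h(26,26)=(26*31+26)%997=832 -> [921, 278, 832]
  L2: h(921,278)=(921*31+278)%997=913 h(832,832)=(832*31+832)%997=702 -> [913, 702]
  L3: h(913,702)=(913*31+702)%997=92 -> [92]
  root=92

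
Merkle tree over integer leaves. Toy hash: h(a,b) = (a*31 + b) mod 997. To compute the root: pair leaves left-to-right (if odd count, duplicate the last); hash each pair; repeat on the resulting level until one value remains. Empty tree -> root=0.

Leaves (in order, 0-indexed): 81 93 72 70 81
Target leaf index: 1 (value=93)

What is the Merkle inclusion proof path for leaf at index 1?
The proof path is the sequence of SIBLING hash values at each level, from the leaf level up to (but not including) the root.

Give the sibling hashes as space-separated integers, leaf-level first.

L0 (leaves): [81, 93, 72, 70, 81], target index=1
L1: h(81,93)=(81*31+93)%997=610 [pair 0] h(72,70)=(72*31+70)%997=308 [pair 1] h(81,81)=(81*31+81)%997=598 [pair 2] -> [610, 308, 598]
  Sibling for proof at L0: 81
L2: h(610,308)=(610*31+308)%997=275 [pair 0] h(598,598)=(598*31+598)%997=193 [pair 1] -> [275, 193]
  Sibling for proof at L1: 308
L3: h(275,193)=(275*31+193)%997=742 [pair 0] -> [742]
  Sibling for proof at L2: 193
Root: 742
Proof path (sibling hashes from leaf to root): [81, 308, 193]

Answer: 81 308 193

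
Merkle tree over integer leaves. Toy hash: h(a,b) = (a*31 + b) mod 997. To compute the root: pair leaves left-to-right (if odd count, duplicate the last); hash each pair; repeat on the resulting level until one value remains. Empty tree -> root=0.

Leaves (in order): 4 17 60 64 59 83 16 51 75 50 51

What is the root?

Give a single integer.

L0: [4, 17, 60, 64, 59, 83, 16, 51, 75, 50, 51]
L1: h(4,17)=(4*31+17)%997=141 h(60,64)=(60*31+64)%997=927 h(59,83)=(59*31+83)%997=915 h(16,51)=(16*31+51)%997=547 h(75,50)=(75*31+50)%997=381 h(51,51)=(51*31+51)%997=635 -> [141, 927, 915, 547, 381, 635]
L2: h(141,927)=(141*31+927)%997=313 h(915,547)=(915*31+547)%997=996 h(381,635)=(381*31+635)%997=482 -> [313, 996, 482]
L3: h(313,996)=(313*31+996)%997=729 h(482,482)=(482*31+482)%997=469 -> [729, 469]
L4: h(729,469)=(729*31+469)%997=137 -> [137]

Answer: 137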